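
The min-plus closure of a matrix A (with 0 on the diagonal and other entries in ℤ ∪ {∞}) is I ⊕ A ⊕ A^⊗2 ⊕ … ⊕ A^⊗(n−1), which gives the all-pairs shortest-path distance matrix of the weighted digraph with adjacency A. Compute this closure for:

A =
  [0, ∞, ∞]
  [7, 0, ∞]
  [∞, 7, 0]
Closure =
  [0, ∞, ∞]
  [7, 0, ∞]
  [14, 7, 0]

This is the Floyd-Warshall all-pairs shortest-path computation. For each intermediate vertex k = 0, 1, …, 2, update dist[i][j] ← min(dist[i][j], dist[i][k] + dist[k][j]). The final matrix gives, for each (i, j), the minimum total weight of any directed path from i to j (possibly empty when i = j).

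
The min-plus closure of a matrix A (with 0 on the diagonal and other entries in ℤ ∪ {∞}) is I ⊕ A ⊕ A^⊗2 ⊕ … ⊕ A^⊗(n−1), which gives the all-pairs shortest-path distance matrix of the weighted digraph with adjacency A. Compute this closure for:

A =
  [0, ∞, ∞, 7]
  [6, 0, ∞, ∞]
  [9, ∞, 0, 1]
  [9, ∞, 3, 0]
Closure =
  [0, ∞, 10, 7]
  [6, 0, 16, 13]
  [9, ∞, 0, 1]
  [9, ∞, 3, 0]

This is the Floyd-Warshall all-pairs shortest-path computation. For each intermediate vertex k = 0, 1, …, 3, update dist[i][j] ← min(dist[i][j], dist[i][k] + dist[k][j]). The final matrix gives, for each (i, j), the minimum total weight of any directed path from i to j (possibly empty when i = j).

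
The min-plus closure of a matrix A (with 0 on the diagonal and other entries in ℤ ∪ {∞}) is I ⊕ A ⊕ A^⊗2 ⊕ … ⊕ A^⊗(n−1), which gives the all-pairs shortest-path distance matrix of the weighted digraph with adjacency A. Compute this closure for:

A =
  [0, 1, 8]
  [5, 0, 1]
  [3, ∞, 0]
Closure =
  [0, 1, 2]
  [4, 0, 1]
  [3, 4, 0]

This is the Floyd-Warshall all-pairs shortest-path computation. For each intermediate vertex k = 0, 1, …, 2, update dist[i][j] ← min(dist[i][j], dist[i][k] + dist[k][j]). The final matrix gives, for each (i, j), the minimum total weight of any directed path from i to j (possibly empty when i = j).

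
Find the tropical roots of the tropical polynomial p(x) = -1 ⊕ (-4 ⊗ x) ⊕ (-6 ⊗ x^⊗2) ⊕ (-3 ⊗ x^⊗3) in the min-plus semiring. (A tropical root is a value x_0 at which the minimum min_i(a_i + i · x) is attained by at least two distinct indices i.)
Roots: {-3, 2, 3}

Each tropical root is a break point of the lower envelope of the lines y = a_i + i · x (there are 4 lines, with slopes 0, 1, ..., 3). Only the lines that attain the minimum somewhere contribute to roots; other lines are dominated. Here the surviving (envelope) indices are i = 3, i = 2, i = 1, i = 0.
Intersections between consecutive envelope lines give the roots: for adjacent envelope indices i < j the intersection is x = (a_i − a_j) / (j − i). Reading off the sorted break points: {-3, 2, 3}.
Verification: at each break x_0, at least two indices attain the minimum of min_i(a_i + i · x_0).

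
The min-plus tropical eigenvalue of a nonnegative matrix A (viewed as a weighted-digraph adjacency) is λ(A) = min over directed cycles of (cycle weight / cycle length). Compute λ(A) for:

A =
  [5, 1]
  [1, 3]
λ(A) = 1

Enumerate directed cycles and compute their means (weight / length). Sample:
  cycle 0 → 0: weight = 5, length = 1, mean = 5/1 ≈ 5.000
  cycle 1 → 1: weight = 3, length = 1, mean = 3/1 ≈ 3.000
  cycle 0 → 1 → 0: weight = 2, length = 2, mean = 2/2 ≈ 1.000
  cycle 1 → 0 → 1: weight = 2, length = 2, mean = 2/2 ≈ 1.000
Minimum mean = 1.000, attained e.g. along the cycle 0 → 1 → 0 with weight 2 and length 2. So λ(A) = 2/2 = 1.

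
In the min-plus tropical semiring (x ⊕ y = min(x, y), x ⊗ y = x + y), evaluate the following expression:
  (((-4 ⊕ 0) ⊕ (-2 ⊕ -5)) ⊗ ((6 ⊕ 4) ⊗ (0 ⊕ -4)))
(((-4 ⊕ 0) ⊕ (-2 ⊕ -5)) ⊗ ((6 ⊕ 4) ⊗ (0 ⊕ -4))) = -5

Expand innermost to outermost. Recall ⊕ takes the minimum of its arguments and ⊗ takes their sum. Working out the expression (((-4 ⊕ 0) ⊕ (-2 ⊕ -5)) ⊗ ((6 ⊕ 4) ⊗ (0 ⊕ -4))) gives -5.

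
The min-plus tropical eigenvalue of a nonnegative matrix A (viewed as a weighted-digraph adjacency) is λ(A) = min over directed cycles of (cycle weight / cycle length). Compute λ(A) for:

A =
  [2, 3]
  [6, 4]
λ(A) = 2

Enumerate directed cycles and compute their means (weight / length). Sample:
  cycle 0 → 0: weight = 2, length = 1, mean = 2/1 ≈ 2.000
  cycle 1 → 1: weight = 4, length = 1, mean = 4/1 ≈ 4.000
  cycle 0 → 1 → 0: weight = 9, length = 2, mean = 9/2 ≈ 4.500
  cycle 1 → 0 → 1: weight = 9, length = 2, mean = 9/2 ≈ 4.500
Minimum mean = 2.000, attained e.g. along the cycle 0 → 0 with weight 2 and length 1. So λ(A) = 2/1 = 2.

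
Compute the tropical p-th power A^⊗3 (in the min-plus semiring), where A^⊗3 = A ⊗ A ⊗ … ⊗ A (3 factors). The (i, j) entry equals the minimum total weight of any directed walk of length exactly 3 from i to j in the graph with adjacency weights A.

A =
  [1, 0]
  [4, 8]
A^⊗3 =
  [3, 2]
  [6, 5]

Each entry (A^⊗3)_ij equals the minimum over all length-3 walks i = v_0 → v_1 → … → v_3 = j of Σ_t A[v_t][v_{t+1}]. For example, for (i, j) = (0, 1) we minimise over 4 possible intermediate vertex sequences; the minimum is 2, attained along the walk 0 → 0 → 0 → 1.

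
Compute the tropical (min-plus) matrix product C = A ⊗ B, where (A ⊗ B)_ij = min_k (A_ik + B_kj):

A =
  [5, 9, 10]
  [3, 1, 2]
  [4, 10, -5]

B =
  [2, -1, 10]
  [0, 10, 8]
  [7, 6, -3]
A ⊗ B =
  [7, 4, 7]
  [1, 2, -1]
  [2, 1, -8]

Apply the min-plus product entry-by-entry:
  C[0][0] = min over k of (A[0][0] + B[0][0] = 5 + 2 = 7, A[0][1] + B[1][0] = 9 + 0 = 9, A[0][2] + B[2][0] = 10 + 7 = 17) = 7 (attained at k = 0)
  C[0][1] = min over k of (A[0][0] + B[0][1] = 5 + -1 = 4, A[0][1] + B[1][1] = 9 + 10 = 19, A[0][2] + B[2][1] = 10 + 6 = 16) = 4 (attained at k = 0)
  C[0][2] = min over k of (A[0][0] + B[0][2] = 5 + 10 = 15, A[0][1] + B[1][2] = 9 + 8 = 17, A[0][2] + B[2][2] = 10 + -3 = 7) = 7 (attained at k = 2)
  C[1][0] = min over k of (A[1][0] + B[0][0] = 3 + 2 = 5, A[1][1] + B[1][0] = 1 + 0 = 1, A[1][2] + B[2][0] = 2 + 7 = 9) = 1 (attained at k = 1)
  C[1][1] = min over k of (A[1][0] + B[0][1] = 3 + -1 = 2, A[1][1] + B[1][1] = 1 + 10 = 11, A[1][2] + B[2][1] = 2 + 6 = 8) = 2 (attained at k = 0)
  C[1][2] = min over k of (A[1][0] + B[0][2] = 3 + 10 = 13, A[1][1] + B[1][2] = 1 + 8 = 9, A[1][2] + B[2][2] = 2 + -3 = -1) = -1 (attained at k = 2)
  C[2][0] = min over k of (A[2][0] + B[0][0] = 4 + 2 = 6, A[2][1] + B[1][0] = 10 + 0 = 10, A[2][2] + B[2][0] = -5 + 7 = 2) = 2 (attained at k = 2)
  C[2][1] = min over k of (A[2][0] + B[0][1] = 4 + -1 = 3, A[2][1] + B[1][1] = 10 + 10 = 20, A[2][2] + B[2][1] = -5 + 6 = 1) = 1 (attained at k = 2)
  C[2][2] = min over k of (A[2][0] + B[0][2] = 4 + 10 = 14, A[2][1] + B[1][2] = 10 + 8 = 18, A[2][2] + B[2][2] = -5 + -3 = -8) = -8 (attained at k = 2)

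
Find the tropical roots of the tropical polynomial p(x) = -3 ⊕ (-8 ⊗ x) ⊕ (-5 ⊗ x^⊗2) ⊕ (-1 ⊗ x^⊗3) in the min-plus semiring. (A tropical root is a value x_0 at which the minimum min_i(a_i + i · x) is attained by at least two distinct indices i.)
Roots: {-4, -3, 5}

Each tropical root is a break point of the lower envelope of the lines y = a_i + i · x (there are 4 lines, with slopes 0, 1, ..., 3). Only the lines that attain the minimum somewhere contribute to roots; other lines are dominated. Here the surviving (envelope) indices are i = 3, i = 2, i = 1, i = 0.
Intersections between consecutive envelope lines give the roots: for adjacent envelope indices i < j the intersection is x = (a_i − a_j) / (j − i). Reading off the sorted break points: {-4, -3, 5}.
Verification: at each break x_0, at least two indices attain the minimum of min_i(a_i + i · x_0).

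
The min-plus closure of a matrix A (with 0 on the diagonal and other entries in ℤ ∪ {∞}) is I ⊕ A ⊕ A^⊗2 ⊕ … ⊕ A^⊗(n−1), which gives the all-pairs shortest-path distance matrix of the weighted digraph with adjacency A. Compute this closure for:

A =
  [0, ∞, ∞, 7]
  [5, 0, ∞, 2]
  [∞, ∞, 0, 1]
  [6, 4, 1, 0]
Closure =
  [0, 11, 8, 7]
  [5, 0, 3, 2]
  [7, 5, 0, 1]
  [6, 4, 1, 0]

This is the Floyd-Warshall all-pairs shortest-path computation. For each intermediate vertex k = 0, 1, …, 3, update dist[i][j] ← min(dist[i][j], dist[i][k] + dist[k][j]). The final matrix gives, for each (i, j), the minimum total weight of any directed path from i to j (possibly empty when i = j).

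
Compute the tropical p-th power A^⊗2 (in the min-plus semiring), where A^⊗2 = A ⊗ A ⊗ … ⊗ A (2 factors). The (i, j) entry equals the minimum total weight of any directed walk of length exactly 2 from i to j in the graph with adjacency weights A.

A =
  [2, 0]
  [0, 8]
A^⊗2 =
  [0, 2]
  [2, 0]

Each entry (A^⊗2)_ij equals the minimum over all length-2 walks i = v_0 → v_1 → … → v_2 = j of Σ_t A[v_t][v_{t+1}]. For example, for (i, j) = (0, 1) we minimise over 2 possible intermediate vertex sequences; the minimum is 2, attained along the walk 0 → 0 → 1.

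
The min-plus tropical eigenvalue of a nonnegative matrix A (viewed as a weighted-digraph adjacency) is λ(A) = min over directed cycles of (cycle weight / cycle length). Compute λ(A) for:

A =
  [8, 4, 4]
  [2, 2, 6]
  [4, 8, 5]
λ(A) = 2

Enumerate directed cycles and compute their means (weight / length). Sample:
  cycle 0 → 0: weight = 8, length = 1, mean = 8/1 ≈ 8.000
  cycle 1 → 1: weight = 2, length = 1, mean = 2/1 ≈ 2.000
  cycle 2 → 2: weight = 5, length = 1, mean = 5/1 ≈ 5.000
  cycle 0 → 1 → 0: weight = 6, length = 2, mean = 6/2 ≈ 3.000
  cycle 0 → 2 → 0: weight = 8, length = 2, mean = 8/2 ≈ 4.000
  cycle 1 → 0 → 1: weight = 6, length = 2, mean = 6/2 ≈ 3.000
Minimum mean = 2.000, attained e.g. along the cycle 1 → 1 with weight 2 and length 1. So λ(A) = 2/1 = 2.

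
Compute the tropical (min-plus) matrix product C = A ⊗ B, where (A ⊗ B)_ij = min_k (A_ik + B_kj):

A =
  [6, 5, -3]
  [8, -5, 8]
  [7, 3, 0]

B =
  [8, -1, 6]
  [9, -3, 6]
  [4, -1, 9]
A ⊗ B =
  [1, -4, 6]
  [4, -8, 1]
  [4, -1, 9]

Apply the min-plus product entry-by-entry:
  C[0][0] = min over k of (A[0][0] + B[0][0] = 6 + 8 = 14, A[0][1] + B[1][0] = 5 + 9 = 14, A[0][2] + B[2][0] = -3 + 4 = 1) = 1 (attained at k = 2)
  C[0][1] = min over k of (A[0][0] + B[0][1] = 6 + -1 = 5, A[0][1] + B[1][1] = 5 + -3 = 2, A[0][2] + B[2][1] = -3 + -1 = -4) = -4 (attained at k = 2)
  C[0][2] = min over k of (A[0][0] + B[0][2] = 6 + 6 = 12, A[0][1] + B[1][2] = 5 + 6 = 11, A[0][2] + B[2][2] = -3 + 9 = 6) = 6 (attained at k = 2)
  C[1][0] = min over k of (A[1][0] + B[0][0] = 8 + 8 = 16, A[1][1] + B[1][0] = -5 + 9 = 4, A[1][2] + B[2][0] = 8 + 4 = 12) = 4 (attained at k = 1)
  C[1][1] = min over k of (A[1][0] + B[0][1] = 8 + -1 = 7, A[1][1] + B[1][1] = -5 + -3 = -8, A[1][2] + B[2][1] = 8 + -1 = 7) = -8 (attained at k = 1)
  C[1][2] = min over k of (A[1][0] + B[0][2] = 8 + 6 = 14, A[1][1] + B[1][2] = -5 + 6 = 1, A[1][2] + B[2][2] = 8 + 9 = 17) = 1 (attained at k = 1)
  C[2][0] = min over k of (A[2][0] + B[0][0] = 7 + 8 = 15, A[2][1] + B[1][0] = 3 + 9 = 12, A[2][2] + B[2][0] = 0 + 4 = 4) = 4 (attained at k = 2)
  C[2][1] = min over k of (A[2][0] + B[0][1] = 7 + -1 = 6, A[2][1] + B[1][1] = 3 + -3 = 0, A[2][2] + B[2][1] = 0 + -1 = -1) = -1 (attained at k = 2)
  C[2][2] = min over k of (A[2][0] + B[0][2] = 7 + 6 = 13, A[2][1] + B[1][2] = 3 + 6 = 9, A[2][2] + B[2][2] = 0 + 9 = 9) = 9 (attained at k = 1)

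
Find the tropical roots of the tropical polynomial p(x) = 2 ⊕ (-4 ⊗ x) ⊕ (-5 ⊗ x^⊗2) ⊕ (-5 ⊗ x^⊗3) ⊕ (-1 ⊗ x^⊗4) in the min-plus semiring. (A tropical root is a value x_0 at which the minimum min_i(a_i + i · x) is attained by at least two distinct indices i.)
Roots: {-4, 0, 1, 6}

Each tropical root is a break point of the lower envelope of the lines y = a_i + i · x (there are 5 lines, with slopes 0, 1, ..., 4). Only the lines that attain the minimum somewhere contribute to roots; other lines are dominated. Here the surviving (envelope) indices are i = 4, i = 3, i = 2, i = 1, i = 0.
Intersections between consecutive envelope lines give the roots: for adjacent envelope indices i < j the intersection is x = (a_i − a_j) / (j − i). Reading off the sorted break points: {-4, 0, 1, 6}.
Verification: at each break x_0, at least two indices attain the minimum of min_i(a_i + i · x_0).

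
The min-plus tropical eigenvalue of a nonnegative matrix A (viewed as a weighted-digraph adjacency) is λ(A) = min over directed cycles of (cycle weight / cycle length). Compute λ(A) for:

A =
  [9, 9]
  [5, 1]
λ(A) = 1

Enumerate directed cycles and compute their means (weight / length). Sample:
  cycle 0 → 0: weight = 9, length = 1, mean = 9/1 ≈ 9.000
  cycle 1 → 1: weight = 1, length = 1, mean = 1/1 ≈ 1.000
  cycle 0 → 1 → 0: weight = 14, length = 2, mean = 14/2 ≈ 7.000
  cycle 1 → 0 → 1: weight = 14, length = 2, mean = 14/2 ≈ 7.000
Minimum mean = 1.000, attained e.g. along the cycle 1 → 1 with weight 1 and length 1. So λ(A) = 1/1 = 1.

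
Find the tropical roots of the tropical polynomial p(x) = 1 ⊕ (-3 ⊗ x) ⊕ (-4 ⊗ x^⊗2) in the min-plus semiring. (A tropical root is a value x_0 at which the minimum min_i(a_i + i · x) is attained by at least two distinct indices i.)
Roots: {1, 4}

Each tropical root is a break point of the lower envelope of the lines y = a_i + i · x (there are 3 lines, with slopes 0, 1, ..., 2). Only the lines that attain the minimum somewhere contribute to roots; other lines are dominated. Here the surviving (envelope) indices are i = 2, i = 1, i = 0.
Intersections between consecutive envelope lines give the roots: for adjacent envelope indices i < j the intersection is x = (a_i − a_j) / (j − i). Reading off the sorted break points: {1, 4}.
Verification: at each break x_0, at least two indices attain the minimum of min_i(a_i + i · x_0).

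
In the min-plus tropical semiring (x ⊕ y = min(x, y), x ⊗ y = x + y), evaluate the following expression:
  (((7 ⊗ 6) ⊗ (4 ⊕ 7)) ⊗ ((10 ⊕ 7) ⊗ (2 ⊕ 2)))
(((7 ⊗ 6) ⊗ (4 ⊕ 7)) ⊗ ((10 ⊕ 7) ⊗ (2 ⊕ 2))) = 26

Expand innermost to outermost. Recall ⊕ takes the minimum of its arguments and ⊗ takes their sum. Working out the expression (((7 ⊗ 6) ⊗ (4 ⊕ 7)) ⊗ ((10 ⊕ 7) ⊗ (2 ⊕ 2))) gives 26.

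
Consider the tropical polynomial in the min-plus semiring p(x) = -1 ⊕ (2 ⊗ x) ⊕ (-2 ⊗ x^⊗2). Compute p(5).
p(5) = -1

A tropical monomial a ⊗ x^⊗i evaluates to a + i · x. Evaluating each term at x = 5:
  Term 0 contributes -1 + 0 · 5 = -1
  Term 1 contributes 2 + 1 · 5 = 7
  Term 2 contributes -2 + 2 · 5 = 8
p(5) = ⊕ of these = min[-1, 7, 8] = -1.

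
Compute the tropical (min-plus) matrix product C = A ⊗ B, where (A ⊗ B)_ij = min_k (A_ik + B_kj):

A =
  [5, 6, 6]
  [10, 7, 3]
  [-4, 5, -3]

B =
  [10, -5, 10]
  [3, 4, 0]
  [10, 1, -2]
A ⊗ B =
  [9, 0, 4]
  [10, 4, 1]
  [6, -9, -5]

Apply the min-plus product entry-by-entry:
  C[0][0] = min over k of (A[0][0] + B[0][0] = 5 + 10 = 15, A[0][1] + B[1][0] = 6 + 3 = 9, A[0][2] + B[2][0] = 6 + 10 = 16) = 9 (attained at k = 1)
  C[0][1] = min over k of (A[0][0] + B[0][1] = 5 + -5 = 0, A[0][1] + B[1][1] = 6 + 4 = 10, A[0][2] + B[2][1] = 6 + 1 = 7) = 0 (attained at k = 0)
  C[0][2] = min over k of (A[0][0] + B[0][2] = 5 + 10 = 15, A[0][1] + B[1][2] = 6 + 0 = 6, A[0][2] + B[2][2] = 6 + -2 = 4) = 4 (attained at k = 2)
  C[1][0] = min over k of (A[1][0] + B[0][0] = 10 + 10 = 20, A[1][1] + B[1][0] = 7 + 3 = 10, A[1][2] + B[2][0] = 3 + 10 = 13) = 10 (attained at k = 1)
  C[1][1] = min over k of (A[1][0] + B[0][1] = 10 + -5 = 5, A[1][1] + B[1][1] = 7 + 4 = 11, A[1][2] + B[2][1] = 3 + 1 = 4) = 4 (attained at k = 2)
  C[1][2] = min over k of (A[1][0] + B[0][2] = 10 + 10 = 20, A[1][1] + B[1][2] = 7 + 0 = 7, A[1][2] + B[2][2] = 3 + -2 = 1) = 1 (attained at k = 2)
  C[2][0] = min over k of (A[2][0] + B[0][0] = -4 + 10 = 6, A[2][1] + B[1][0] = 5 + 3 = 8, A[2][2] + B[2][0] = -3 + 10 = 7) = 6 (attained at k = 0)
  C[2][1] = min over k of (A[2][0] + B[0][1] = -4 + -5 = -9, A[2][1] + B[1][1] = 5 + 4 = 9, A[2][2] + B[2][1] = -3 + 1 = -2) = -9 (attained at k = 0)
  C[2][2] = min over k of (A[2][0] + B[0][2] = -4 + 10 = 6, A[2][1] + B[1][2] = 5 + 0 = 5, A[2][2] + B[2][2] = -3 + -2 = -5) = -5 (attained at k = 2)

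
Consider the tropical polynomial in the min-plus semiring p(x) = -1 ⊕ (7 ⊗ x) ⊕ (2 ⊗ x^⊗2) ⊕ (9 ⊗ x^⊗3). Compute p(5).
p(5) = -1

A tropical monomial a ⊗ x^⊗i evaluates to a + i · x. Evaluating each term at x = 5:
  Term 0 contributes -1 + 0 · 5 = -1
  Term 1 contributes 7 + 1 · 5 = 12
  Term 2 contributes 2 + 2 · 5 = 12
  Term 3 contributes 9 + 3 · 5 = 24
p(5) = ⊕ of these = min[-1, 12, 12, 24] = -1.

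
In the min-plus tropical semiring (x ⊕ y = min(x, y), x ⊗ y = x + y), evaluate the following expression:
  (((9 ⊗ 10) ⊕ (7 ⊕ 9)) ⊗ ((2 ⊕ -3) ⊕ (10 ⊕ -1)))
(((9 ⊗ 10) ⊕ (7 ⊕ 9)) ⊗ ((2 ⊕ -3) ⊕ (10 ⊕ -1))) = 4

Expand innermost to outermost. Recall ⊕ takes the minimum of its arguments and ⊗ takes their sum. Working out the expression (((9 ⊗ 10) ⊕ (7 ⊕ 9)) ⊗ ((2 ⊕ -3) ⊕ (10 ⊕ -1))) gives 4.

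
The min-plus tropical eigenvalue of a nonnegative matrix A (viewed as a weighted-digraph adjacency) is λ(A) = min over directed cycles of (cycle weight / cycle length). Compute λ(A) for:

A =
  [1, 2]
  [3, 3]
λ(A) = 1

Enumerate directed cycles and compute their means (weight / length). Sample:
  cycle 0 → 0: weight = 1, length = 1, mean = 1/1 ≈ 1.000
  cycle 1 → 1: weight = 3, length = 1, mean = 3/1 ≈ 3.000
  cycle 0 → 1 → 0: weight = 5, length = 2, mean = 5/2 ≈ 2.500
  cycle 1 → 0 → 1: weight = 5, length = 2, mean = 5/2 ≈ 2.500
Minimum mean = 1.000, attained e.g. along the cycle 0 → 0 with weight 1 and length 1. So λ(A) = 1/1 = 1.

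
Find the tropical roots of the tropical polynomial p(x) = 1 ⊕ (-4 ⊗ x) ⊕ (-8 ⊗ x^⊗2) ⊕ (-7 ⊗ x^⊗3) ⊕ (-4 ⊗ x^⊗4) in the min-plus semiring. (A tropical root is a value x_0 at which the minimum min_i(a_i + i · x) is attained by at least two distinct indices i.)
Roots: {-3, -1, 4, 5}

Each tropical root is a break point of the lower envelope of the lines y = a_i + i · x (there are 5 lines, with slopes 0, 1, ..., 4). Only the lines that attain the minimum somewhere contribute to roots; other lines are dominated. Here the surviving (envelope) indices are i = 4, i = 3, i = 2, i = 1, i = 0.
Intersections between consecutive envelope lines give the roots: for adjacent envelope indices i < j the intersection is x = (a_i − a_j) / (j − i). Reading off the sorted break points: {-3, -1, 4, 5}.
Verification: at each break x_0, at least two indices attain the minimum of min_i(a_i + i · x_0).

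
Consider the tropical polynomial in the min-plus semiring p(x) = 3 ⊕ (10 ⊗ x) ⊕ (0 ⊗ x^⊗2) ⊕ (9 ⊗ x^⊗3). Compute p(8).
p(8) = 3

A tropical monomial a ⊗ x^⊗i evaluates to a + i · x. Evaluating each term at x = 8:
  Term 0 contributes 3 + 0 · 8 = 3
  Term 1 contributes 10 + 1 · 8 = 18
  Term 2 contributes 0 + 2 · 8 = 16
  Term 3 contributes 9 + 3 · 8 = 33
p(8) = ⊕ of these = min[3, 18, 16, 33] = 3.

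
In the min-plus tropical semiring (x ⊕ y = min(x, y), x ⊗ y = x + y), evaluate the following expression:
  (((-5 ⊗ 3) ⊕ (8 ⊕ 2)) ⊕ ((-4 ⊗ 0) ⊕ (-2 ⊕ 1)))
(((-5 ⊗ 3) ⊕ (8 ⊕ 2)) ⊕ ((-4 ⊗ 0) ⊕ (-2 ⊕ 1))) = -4

Expand innermost to outermost. Recall ⊕ takes the minimum of its arguments and ⊗ takes their sum. Working out the expression (((-5 ⊗ 3) ⊕ (8 ⊕ 2)) ⊕ ((-4 ⊗ 0) ⊕ (-2 ⊕ 1))) gives -4.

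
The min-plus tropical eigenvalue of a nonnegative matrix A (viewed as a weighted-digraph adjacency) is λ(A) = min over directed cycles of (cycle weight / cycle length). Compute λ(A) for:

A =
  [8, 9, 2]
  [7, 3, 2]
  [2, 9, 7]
λ(A) = 2

Enumerate directed cycles and compute their means (weight / length). Sample:
  cycle 0 → 0: weight = 8, length = 1, mean = 8/1 ≈ 8.000
  cycle 1 → 1: weight = 3, length = 1, mean = 3/1 ≈ 3.000
  cycle 2 → 2: weight = 7, length = 1, mean = 7/1 ≈ 7.000
  cycle 0 → 1 → 0: weight = 16, length = 2, mean = 16/2 ≈ 8.000
  cycle 0 → 2 → 0: weight = 4, length = 2, mean = 4/2 ≈ 2.000
  cycle 1 → 0 → 1: weight = 16, length = 2, mean = 16/2 ≈ 8.000
Minimum mean = 2.000, attained e.g. along the cycle 0 → 2 → 0 with weight 4 and length 2. So λ(A) = 4/2 = 2.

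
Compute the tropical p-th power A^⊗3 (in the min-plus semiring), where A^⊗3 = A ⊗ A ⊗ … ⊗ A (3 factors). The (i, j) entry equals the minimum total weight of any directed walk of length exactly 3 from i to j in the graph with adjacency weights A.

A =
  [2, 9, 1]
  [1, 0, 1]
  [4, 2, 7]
A^⊗3 =
  [4, 3, 4]
  [1, 0, 1]
  [3, 2, 3]

Each entry (A^⊗3)_ij equals the minimum over all length-3 walks i = v_0 → v_1 → … → v_3 = j of Σ_t A[v_t][v_{t+1}]. For example, for (i, j) = (0, 2) we minimise over 9 possible intermediate vertex sequences; the minimum is 4, attained along the walk 0 → 2 → 1 → 2.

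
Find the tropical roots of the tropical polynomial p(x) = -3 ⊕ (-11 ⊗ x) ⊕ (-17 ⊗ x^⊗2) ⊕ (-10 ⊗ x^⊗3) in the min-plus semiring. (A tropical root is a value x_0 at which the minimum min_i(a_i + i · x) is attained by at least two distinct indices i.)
Roots: {-7, 6, 8}

Each tropical root is a break point of the lower envelope of the lines y = a_i + i · x (there are 4 lines, with slopes 0, 1, ..., 3). Only the lines that attain the minimum somewhere contribute to roots; other lines are dominated. Here the surviving (envelope) indices are i = 3, i = 2, i = 1, i = 0.
Intersections between consecutive envelope lines give the roots: for adjacent envelope indices i < j the intersection is x = (a_i − a_j) / (j − i). Reading off the sorted break points: {-7, 6, 8}.
Verification: at each break x_0, at least two indices attain the minimum of min_i(a_i + i · x_0).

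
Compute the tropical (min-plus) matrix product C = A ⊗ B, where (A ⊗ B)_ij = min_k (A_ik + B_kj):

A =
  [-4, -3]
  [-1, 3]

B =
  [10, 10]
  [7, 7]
A ⊗ B =
  [4, 4]
  [9, 9]

Apply the min-plus product entry-by-entry:
  C[0][0] = min over k of (A[0][0] + B[0][0] = -4 + 10 = 6, A[0][1] + B[1][0] = -3 + 7 = 4) = 4 (attained at k = 1)
  C[0][1] = min over k of (A[0][0] + B[0][1] = -4 + 10 = 6, A[0][1] + B[1][1] = -3 + 7 = 4) = 4 (attained at k = 1)
  C[1][0] = min over k of (A[1][0] + B[0][0] = -1 + 10 = 9, A[1][1] + B[1][0] = 3 + 7 = 10) = 9 (attained at k = 0)
  C[1][1] = min over k of (A[1][0] + B[0][1] = -1 + 10 = 9, A[1][1] + B[1][1] = 3 + 7 = 10) = 9 (attained at k = 0)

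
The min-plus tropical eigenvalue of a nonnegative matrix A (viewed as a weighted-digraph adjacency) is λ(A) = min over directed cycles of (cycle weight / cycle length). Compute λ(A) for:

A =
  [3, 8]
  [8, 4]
λ(A) = 3

Enumerate directed cycles and compute their means (weight / length). Sample:
  cycle 0 → 0: weight = 3, length = 1, mean = 3/1 ≈ 3.000
  cycle 1 → 1: weight = 4, length = 1, mean = 4/1 ≈ 4.000
  cycle 0 → 1 → 0: weight = 16, length = 2, mean = 16/2 ≈ 8.000
  cycle 1 → 0 → 1: weight = 16, length = 2, mean = 16/2 ≈ 8.000
Minimum mean = 3.000, attained e.g. along the cycle 0 → 0 with weight 3 and length 1. So λ(A) = 3/1 = 3.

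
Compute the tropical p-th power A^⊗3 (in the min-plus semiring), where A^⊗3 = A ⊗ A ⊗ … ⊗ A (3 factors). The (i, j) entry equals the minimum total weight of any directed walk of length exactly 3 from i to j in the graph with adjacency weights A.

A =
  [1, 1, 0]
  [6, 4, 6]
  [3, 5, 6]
A^⊗3 =
  [3, 3, 2]
  [8, 8, 7]
  [5, 5, 4]

Each entry (A^⊗3)_ij equals the minimum over all length-3 walks i = v_0 → v_1 → … → v_3 = j of Σ_t A[v_t][v_{t+1}]. For example, for (i, j) = (0, 2) we minimise over 9 possible intermediate vertex sequences; the minimum is 2, attained along the walk 0 → 0 → 0 → 2.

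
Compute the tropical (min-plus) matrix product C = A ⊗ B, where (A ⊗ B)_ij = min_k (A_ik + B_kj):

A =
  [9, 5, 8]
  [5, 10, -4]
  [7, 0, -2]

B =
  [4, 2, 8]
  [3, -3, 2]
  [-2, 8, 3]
A ⊗ B =
  [6, 2, 7]
  [-6, 4, -1]
  [-4, -3, 1]

Apply the min-plus product entry-by-entry:
  C[0][0] = min over k of (A[0][0] + B[0][0] = 9 + 4 = 13, A[0][1] + B[1][0] = 5 + 3 = 8, A[0][2] + B[2][0] = 8 + -2 = 6) = 6 (attained at k = 2)
  C[0][1] = min over k of (A[0][0] + B[0][1] = 9 + 2 = 11, A[0][1] + B[1][1] = 5 + -3 = 2, A[0][2] + B[2][1] = 8 + 8 = 16) = 2 (attained at k = 1)
  C[0][2] = min over k of (A[0][0] + B[0][2] = 9 + 8 = 17, A[0][1] + B[1][2] = 5 + 2 = 7, A[0][2] + B[2][2] = 8 + 3 = 11) = 7 (attained at k = 1)
  C[1][0] = min over k of (A[1][0] + B[0][0] = 5 + 4 = 9, A[1][1] + B[1][0] = 10 + 3 = 13, A[1][2] + B[2][0] = -4 + -2 = -6) = -6 (attained at k = 2)
  C[1][1] = min over k of (A[1][0] + B[0][1] = 5 + 2 = 7, A[1][1] + B[1][1] = 10 + -3 = 7, A[1][2] + B[2][1] = -4 + 8 = 4) = 4 (attained at k = 2)
  C[1][2] = min over k of (A[1][0] + B[0][2] = 5 + 8 = 13, A[1][1] + B[1][2] = 10 + 2 = 12, A[1][2] + B[2][2] = -4 + 3 = -1) = -1 (attained at k = 2)
  C[2][0] = min over k of (A[2][0] + B[0][0] = 7 + 4 = 11, A[2][1] + B[1][0] = 0 + 3 = 3, A[2][2] + B[2][0] = -2 + -2 = -4) = -4 (attained at k = 2)
  C[2][1] = min over k of (A[2][0] + B[0][1] = 7 + 2 = 9, A[2][1] + B[1][1] = 0 + -3 = -3, A[2][2] + B[2][1] = -2 + 8 = 6) = -3 (attained at k = 1)
  C[2][2] = min over k of (A[2][0] + B[0][2] = 7 + 8 = 15, A[2][1] + B[1][2] = 0 + 2 = 2, A[2][2] + B[2][2] = -2 + 3 = 1) = 1 (attained at k = 2)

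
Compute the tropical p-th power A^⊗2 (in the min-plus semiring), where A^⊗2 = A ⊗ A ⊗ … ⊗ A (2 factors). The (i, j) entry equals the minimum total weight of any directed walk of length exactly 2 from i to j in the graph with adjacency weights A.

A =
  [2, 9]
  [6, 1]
A^⊗2 =
  [4, 10]
  [7, 2]

Each entry (A^⊗2)_ij equals the minimum over all length-2 walks i = v_0 → v_1 → … → v_2 = j of Σ_t A[v_t][v_{t+1}]. For example, for (i, j) = (0, 1) we minimise over 2 possible intermediate vertex sequences; the minimum is 10, attained along the walk 0 → 1 → 1.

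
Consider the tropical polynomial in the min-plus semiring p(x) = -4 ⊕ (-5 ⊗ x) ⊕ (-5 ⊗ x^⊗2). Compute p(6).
p(6) = -4

A tropical monomial a ⊗ x^⊗i evaluates to a + i · x. Evaluating each term at x = 6:
  Term 0 contributes -4 + 0 · 6 = -4
  Term 1 contributes -5 + 1 · 6 = 1
  Term 2 contributes -5 + 2 · 6 = 7
p(6) = ⊕ of these = min[-4, 1, 7] = -4.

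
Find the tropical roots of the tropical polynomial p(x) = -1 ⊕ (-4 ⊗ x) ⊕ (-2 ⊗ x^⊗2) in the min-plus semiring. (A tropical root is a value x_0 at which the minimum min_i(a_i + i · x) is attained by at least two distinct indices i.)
Roots: {-2, 3}

Each tropical root is a break point of the lower envelope of the lines y = a_i + i · x (there are 3 lines, with slopes 0, 1, ..., 2). Only the lines that attain the minimum somewhere contribute to roots; other lines are dominated. Here the surviving (envelope) indices are i = 2, i = 1, i = 0.
Intersections between consecutive envelope lines give the roots: for adjacent envelope indices i < j the intersection is x = (a_i − a_j) / (j − i). Reading off the sorted break points: {-2, 3}.
Verification: at each break x_0, at least two indices attain the minimum of min_i(a_i + i · x_0).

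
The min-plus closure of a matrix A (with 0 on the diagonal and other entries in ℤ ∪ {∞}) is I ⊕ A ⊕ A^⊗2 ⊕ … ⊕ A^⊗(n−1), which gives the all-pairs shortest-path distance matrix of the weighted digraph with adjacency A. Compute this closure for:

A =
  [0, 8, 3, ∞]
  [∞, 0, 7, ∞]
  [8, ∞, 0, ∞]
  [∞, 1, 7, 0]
Closure =
  [0, 8, 3, ∞]
  [15, 0, 7, ∞]
  [8, 16, 0, ∞]
  [15, 1, 7, 0]

This is the Floyd-Warshall all-pairs shortest-path computation. For each intermediate vertex k = 0, 1, …, 3, update dist[i][j] ← min(dist[i][j], dist[i][k] + dist[k][j]). The final matrix gives, for each (i, j), the minimum total weight of any directed path from i to j (possibly empty when i = j).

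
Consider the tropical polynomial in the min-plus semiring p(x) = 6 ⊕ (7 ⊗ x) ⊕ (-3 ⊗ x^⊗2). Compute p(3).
p(3) = 3

A tropical monomial a ⊗ x^⊗i evaluates to a + i · x. Evaluating each term at x = 3:
  Term 0 contributes 6 + 0 · 3 = 6
  Term 1 contributes 7 + 1 · 3 = 10
  Term 2 contributes -3 + 2 · 3 = 3
p(3) = ⊕ of these = min[6, 10, 3] = 3.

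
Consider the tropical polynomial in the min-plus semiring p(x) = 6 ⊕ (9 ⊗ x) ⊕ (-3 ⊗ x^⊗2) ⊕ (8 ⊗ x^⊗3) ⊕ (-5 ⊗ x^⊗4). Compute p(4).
p(4) = 5

A tropical monomial a ⊗ x^⊗i evaluates to a + i · x. Evaluating each term at x = 4:
  Term 0 contributes 6 + 0 · 4 = 6
  Term 1 contributes 9 + 1 · 4 = 13
  Term 2 contributes -3 + 2 · 4 = 5
  Term 3 contributes 8 + 3 · 4 = 20
  Term 4 contributes -5 + 4 · 4 = 11
p(4) = ⊕ of these = min[6, 13, 5, 20, 11] = 5.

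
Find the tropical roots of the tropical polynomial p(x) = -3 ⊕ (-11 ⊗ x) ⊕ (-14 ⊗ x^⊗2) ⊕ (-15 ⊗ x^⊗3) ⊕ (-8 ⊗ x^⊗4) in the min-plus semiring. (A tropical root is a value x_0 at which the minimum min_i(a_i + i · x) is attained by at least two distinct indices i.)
Roots: {-7, 1, 3, 8}

Each tropical root is a break point of the lower envelope of the lines y = a_i + i · x (there are 5 lines, with slopes 0, 1, ..., 4). Only the lines that attain the minimum somewhere contribute to roots; other lines are dominated. Here the surviving (envelope) indices are i = 4, i = 3, i = 2, i = 1, i = 0.
Intersections between consecutive envelope lines give the roots: for adjacent envelope indices i < j the intersection is x = (a_i − a_j) / (j − i). Reading off the sorted break points: {-7, 1, 3, 8}.
Verification: at each break x_0, at least two indices attain the minimum of min_i(a_i + i · x_0).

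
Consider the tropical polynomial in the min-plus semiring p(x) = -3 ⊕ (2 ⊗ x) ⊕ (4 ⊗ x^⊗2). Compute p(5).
p(5) = -3

A tropical monomial a ⊗ x^⊗i evaluates to a + i · x. Evaluating each term at x = 5:
  Term 0 contributes -3 + 0 · 5 = -3
  Term 1 contributes 2 + 1 · 5 = 7
  Term 2 contributes 4 + 2 · 5 = 14
p(5) = ⊕ of these = min[-3, 7, 14] = -3.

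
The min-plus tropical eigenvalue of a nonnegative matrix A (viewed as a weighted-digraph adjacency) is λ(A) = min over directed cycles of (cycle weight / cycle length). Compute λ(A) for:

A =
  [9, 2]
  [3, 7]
λ(A) = 5/2

Enumerate directed cycles and compute their means (weight / length). Sample:
  cycle 0 → 0: weight = 9, length = 1, mean = 9/1 ≈ 9.000
  cycle 1 → 1: weight = 7, length = 1, mean = 7/1 ≈ 7.000
  cycle 0 → 1 → 0: weight = 5, length = 2, mean = 5/2 ≈ 2.500
  cycle 1 → 0 → 1: weight = 5, length = 2, mean = 5/2 ≈ 2.500
Minimum mean = 2.500, attained e.g. along the cycle 0 → 1 → 0 with weight 5 and length 2. So λ(A) = 5/2 = 5/2.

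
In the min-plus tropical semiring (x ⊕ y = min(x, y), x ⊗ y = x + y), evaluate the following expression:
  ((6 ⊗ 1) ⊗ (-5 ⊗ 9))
((6 ⊗ 1) ⊗ (-5 ⊗ 9)) = 11

Expand innermost to outermost. Recall ⊕ takes the minimum of its arguments and ⊗ takes their sum. Working out the expression ((6 ⊗ 1) ⊗ (-5 ⊗ 9)) gives 11.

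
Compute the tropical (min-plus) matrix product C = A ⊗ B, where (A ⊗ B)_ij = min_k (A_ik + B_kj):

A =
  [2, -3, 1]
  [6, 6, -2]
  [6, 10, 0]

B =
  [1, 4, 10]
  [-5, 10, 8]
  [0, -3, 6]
A ⊗ B =
  [-8, -2, 5]
  [-2, -5, 4]
  [0, -3, 6]

Apply the min-plus product entry-by-entry:
  C[0][0] = min over k of (A[0][0] + B[0][0] = 2 + 1 = 3, A[0][1] + B[1][0] = -3 + -5 = -8, A[0][2] + B[2][0] = 1 + 0 = 1) = -8 (attained at k = 1)
  C[0][1] = min over k of (A[0][0] + B[0][1] = 2 + 4 = 6, A[0][1] + B[1][1] = -3 + 10 = 7, A[0][2] + B[2][1] = 1 + -3 = -2) = -2 (attained at k = 2)
  C[0][2] = min over k of (A[0][0] + B[0][2] = 2 + 10 = 12, A[0][1] + B[1][2] = -3 + 8 = 5, A[0][2] + B[2][2] = 1 + 6 = 7) = 5 (attained at k = 1)
  C[1][0] = min over k of (A[1][0] + B[0][0] = 6 + 1 = 7, A[1][1] + B[1][0] = 6 + -5 = 1, A[1][2] + B[2][0] = -2 + 0 = -2) = -2 (attained at k = 2)
  C[1][1] = min over k of (A[1][0] + B[0][1] = 6 + 4 = 10, A[1][1] + B[1][1] = 6 + 10 = 16, A[1][2] + B[2][1] = -2 + -3 = -5) = -5 (attained at k = 2)
  C[1][2] = min over k of (A[1][0] + B[0][2] = 6 + 10 = 16, A[1][1] + B[1][2] = 6 + 8 = 14, A[1][2] + B[2][2] = -2 + 6 = 4) = 4 (attained at k = 2)
  C[2][0] = min over k of (A[2][0] + B[0][0] = 6 + 1 = 7, A[2][1] + B[1][0] = 10 + -5 = 5, A[2][2] + B[2][0] = 0 + 0 = 0) = 0 (attained at k = 2)
  C[2][1] = min over k of (A[2][0] + B[0][1] = 6 + 4 = 10, A[2][1] + B[1][1] = 10 + 10 = 20, A[2][2] + B[2][1] = 0 + -3 = -3) = -3 (attained at k = 2)
  C[2][2] = min over k of (A[2][0] + B[0][2] = 6 + 10 = 16, A[2][1] + B[1][2] = 10 + 8 = 18, A[2][2] + B[2][2] = 0 + 6 = 6) = 6 (attained at k = 2)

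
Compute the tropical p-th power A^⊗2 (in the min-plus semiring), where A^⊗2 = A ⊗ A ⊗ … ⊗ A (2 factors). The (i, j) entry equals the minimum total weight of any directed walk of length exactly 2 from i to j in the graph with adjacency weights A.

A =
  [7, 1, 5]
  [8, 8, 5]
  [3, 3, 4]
A^⊗2 =
  [8, 8, 6]
  [8, 8, 9]
  [7, 4, 8]

Each entry (A^⊗2)_ij equals the minimum over all length-2 walks i = v_0 → v_1 → … → v_2 = j of Σ_t A[v_t][v_{t+1}]. For example, for (i, j) = (0, 2) we minimise over 3 possible intermediate vertex sequences; the minimum is 6, attained along the walk 0 → 1 → 2.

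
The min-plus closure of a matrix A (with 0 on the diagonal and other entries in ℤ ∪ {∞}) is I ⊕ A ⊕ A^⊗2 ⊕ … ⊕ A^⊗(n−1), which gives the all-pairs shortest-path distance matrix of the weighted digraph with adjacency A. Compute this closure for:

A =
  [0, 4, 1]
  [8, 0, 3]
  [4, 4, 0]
Closure =
  [0, 4, 1]
  [7, 0, 3]
  [4, 4, 0]

This is the Floyd-Warshall all-pairs shortest-path computation. For each intermediate vertex k = 0, 1, …, 2, update dist[i][j] ← min(dist[i][j], dist[i][k] + dist[k][j]). The final matrix gives, for each (i, j), the minimum total weight of any directed path from i to j (possibly empty when i = j).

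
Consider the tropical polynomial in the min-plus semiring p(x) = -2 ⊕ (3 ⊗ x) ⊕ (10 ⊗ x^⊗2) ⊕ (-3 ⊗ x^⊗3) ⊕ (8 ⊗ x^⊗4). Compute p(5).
p(5) = -2

A tropical monomial a ⊗ x^⊗i evaluates to a + i · x. Evaluating each term at x = 5:
  Term 0 contributes -2 + 0 · 5 = -2
  Term 1 contributes 3 + 1 · 5 = 8
  Term 2 contributes 10 + 2 · 5 = 20
  Term 3 contributes -3 + 3 · 5 = 12
  Term 4 contributes 8 + 4 · 5 = 28
p(5) = ⊕ of these = min[-2, 8, 20, 12, 28] = -2.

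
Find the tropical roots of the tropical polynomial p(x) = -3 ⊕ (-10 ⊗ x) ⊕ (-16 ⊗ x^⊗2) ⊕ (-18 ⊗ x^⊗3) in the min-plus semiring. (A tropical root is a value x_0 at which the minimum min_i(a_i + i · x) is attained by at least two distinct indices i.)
Roots: {2, 6, 7}

Each tropical root is a break point of the lower envelope of the lines y = a_i + i · x (there are 4 lines, with slopes 0, 1, ..., 3). Only the lines that attain the minimum somewhere contribute to roots; other lines are dominated. Here the surviving (envelope) indices are i = 3, i = 2, i = 1, i = 0.
Intersections between consecutive envelope lines give the roots: for adjacent envelope indices i < j the intersection is x = (a_i − a_j) / (j − i). Reading off the sorted break points: {2, 6, 7}.
Verification: at each break x_0, at least two indices attain the minimum of min_i(a_i + i · x_0).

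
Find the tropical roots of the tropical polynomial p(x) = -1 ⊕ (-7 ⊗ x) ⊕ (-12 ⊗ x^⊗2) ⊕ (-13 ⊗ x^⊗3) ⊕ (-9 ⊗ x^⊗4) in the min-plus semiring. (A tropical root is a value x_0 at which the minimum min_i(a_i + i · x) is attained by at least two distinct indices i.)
Roots: {-4, 1, 5, 6}

Each tropical root is a break point of the lower envelope of the lines y = a_i + i · x (there are 5 lines, with slopes 0, 1, ..., 4). Only the lines that attain the minimum somewhere contribute to roots; other lines are dominated. Here the surviving (envelope) indices are i = 4, i = 3, i = 2, i = 1, i = 0.
Intersections between consecutive envelope lines give the roots: for adjacent envelope indices i < j the intersection is x = (a_i − a_j) / (j − i). Reading off the sorted break points: {-4, 1, 5, 6}.
Verification: at each break x_0, at least two indices attain the minimum of min_i(a_i + i · x_0).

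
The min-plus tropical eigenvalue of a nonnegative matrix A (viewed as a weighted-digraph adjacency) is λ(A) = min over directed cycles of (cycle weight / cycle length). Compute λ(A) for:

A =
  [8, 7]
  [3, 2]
λ(A) = 2

Enumerate directed cycles and compute their means (weight / length). Sample:
  cycle 0 → 0: weight = 8, length = 1, mean = 8/1 ≈ 8.000
  cycle 1 → 1: weight = 2, length = 1, mean = 2/1 ≈ 2.000
  cycle 0 → 1 → 0: weight = 10, length = 2, mean = 10/2 ≈ 5.000
  cycle 1 → 0 → 1: weight = 10, length = 2, mean = 10/2 ≈ 5.000
Minimum mean = 2.000, attained e.g. along the cycle 1 → 1 with weight 2 and length 1. So λ(A) = 2/1 = 2.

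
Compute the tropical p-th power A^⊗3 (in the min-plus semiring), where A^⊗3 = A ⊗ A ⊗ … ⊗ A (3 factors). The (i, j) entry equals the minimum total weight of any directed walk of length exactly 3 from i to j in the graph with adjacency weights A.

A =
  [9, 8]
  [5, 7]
A^⊗3 =
  [20, 21]
  [18, 20]

Each entry (A^⊗3)_ij equals the minimum over all length-3 walks i = v_0 → v_1 → … → v_3 = j of Σ_t A[v_t][v_{t+1}]. For example, for (i, j) = (0, 1) we minimise over 4 possible intermediate vertex sequences; the minimum is 21, attained along the walk 0 → 1 → 0 → 1.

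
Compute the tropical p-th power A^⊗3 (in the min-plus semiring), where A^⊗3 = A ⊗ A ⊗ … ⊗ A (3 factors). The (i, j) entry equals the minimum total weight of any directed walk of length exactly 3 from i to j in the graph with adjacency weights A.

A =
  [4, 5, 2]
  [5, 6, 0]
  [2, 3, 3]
A^⊗3 =
  [7, 8, 5]
  [5, 6, 3]
  [5, 6, 6]

Each entry (A^⊗3)_ij equals the minimum over all length-3 walks i = v_0 → v_1 → … → v_3 = j of Σ_t A[v_t][v_{t+1}]. For example, for (i, j) = (0, 2) we minimise over 9 possible intermediate vertex sequences; the minimum is 5, attained along the walk 0 → 2 → 1 → 2.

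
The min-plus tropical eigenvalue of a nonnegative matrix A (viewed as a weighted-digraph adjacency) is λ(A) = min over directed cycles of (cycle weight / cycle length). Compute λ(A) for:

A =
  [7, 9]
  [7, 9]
λ(A) = 7

Enumerate directed cycles and compute their means (weight / length). Sample:
  cycle 0 → 0: weight = 7, length = 1, mean = 7/1 ≈ 7.000
  cycle 1 → 1: weight = 9, length = 1, mean = 9/1 ≈ 9.000
  cycle 0 → 1 → 0: weight = 16, length = 2, mean = 16/2 ≈ 8.000
  cycle 1 → 0 → 1: weight = 16, length = 2, mean = 16/2 ≈ 8.000
Minimum mean = 7.000, attained e.g. along the cycle 0 → 0 with weight 7 and length 1. So λ(A) = 7/1 = 7.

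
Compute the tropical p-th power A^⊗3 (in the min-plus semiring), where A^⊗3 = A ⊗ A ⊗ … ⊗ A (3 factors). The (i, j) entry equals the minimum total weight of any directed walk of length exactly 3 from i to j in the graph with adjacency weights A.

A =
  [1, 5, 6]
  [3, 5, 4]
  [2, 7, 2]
A^⊗3 =
  [3, 7, 8]
  [5, 9, 8]
  [4, 8, 6]

Each entry (A^⊗3)_ij equals the minimum over all length-3 walks i = v_0 → v_1 → … → v_3 = j of Σ_t A[v_t][v_{t+1}]. For example, for (i, j) = (0, 2) we minimise over 9 possible intermediate vertex sequences; the minimum is 8, attained along the walk 0 → 0 → 0 → 2.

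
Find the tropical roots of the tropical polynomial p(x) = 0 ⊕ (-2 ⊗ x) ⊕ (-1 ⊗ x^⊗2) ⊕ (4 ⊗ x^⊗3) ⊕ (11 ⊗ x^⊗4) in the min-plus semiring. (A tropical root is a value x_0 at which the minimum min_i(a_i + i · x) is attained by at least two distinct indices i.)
Roots: {-7, -5, -1, 2}

Each tropical root is a break point of the lower envelope of the lines y = a_i + i · x (there are 5 lines, with slopes 0, 1, ..., 4). Only the lines that attain the minimum somewhere contribute to roots; other lines are dominated. Here the surviving (envelope) indices are i = 4, i = 3, i = 2, i = 1, i = 0.
Intersections between consecutive envelope lines give the roots: for adjacent envelope indices i < j the intersection is x = (a_i − a_j) / (j − i). Reading off the sorted break points: {-7, -5, -1, 2}.
Verification: at each break x_0, at least two indices attain the minimum of min_i(a_i + i · x_0).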